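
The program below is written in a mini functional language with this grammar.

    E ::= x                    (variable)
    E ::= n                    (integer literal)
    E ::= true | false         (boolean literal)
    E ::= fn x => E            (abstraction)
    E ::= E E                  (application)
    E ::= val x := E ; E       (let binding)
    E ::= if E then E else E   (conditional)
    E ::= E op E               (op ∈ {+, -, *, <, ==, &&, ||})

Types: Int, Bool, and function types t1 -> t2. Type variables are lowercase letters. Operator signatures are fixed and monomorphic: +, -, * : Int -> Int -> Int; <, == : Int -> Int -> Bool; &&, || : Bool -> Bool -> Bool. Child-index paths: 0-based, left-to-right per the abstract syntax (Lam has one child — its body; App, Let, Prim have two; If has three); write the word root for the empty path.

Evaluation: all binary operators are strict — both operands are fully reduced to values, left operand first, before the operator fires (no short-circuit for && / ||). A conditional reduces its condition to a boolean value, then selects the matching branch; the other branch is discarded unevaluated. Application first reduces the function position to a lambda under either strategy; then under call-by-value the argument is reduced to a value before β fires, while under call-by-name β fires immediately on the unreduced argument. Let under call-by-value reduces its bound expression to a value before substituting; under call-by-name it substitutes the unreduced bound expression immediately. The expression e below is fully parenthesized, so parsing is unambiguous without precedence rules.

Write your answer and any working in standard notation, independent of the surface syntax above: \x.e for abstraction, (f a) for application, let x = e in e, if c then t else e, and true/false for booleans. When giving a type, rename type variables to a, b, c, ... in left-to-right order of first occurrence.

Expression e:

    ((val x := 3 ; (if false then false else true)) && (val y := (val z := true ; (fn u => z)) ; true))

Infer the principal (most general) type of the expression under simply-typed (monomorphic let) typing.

Answer: Bool

Derivation:
let x : Int
  unify Bool ~ Bool
  unify Bool ~ Bool
  unify Bool ~ Bool
let z : Bool
z : Bool
\u._ : a -> Bool
let y : a -> Bool
  unify Bool ~ Bool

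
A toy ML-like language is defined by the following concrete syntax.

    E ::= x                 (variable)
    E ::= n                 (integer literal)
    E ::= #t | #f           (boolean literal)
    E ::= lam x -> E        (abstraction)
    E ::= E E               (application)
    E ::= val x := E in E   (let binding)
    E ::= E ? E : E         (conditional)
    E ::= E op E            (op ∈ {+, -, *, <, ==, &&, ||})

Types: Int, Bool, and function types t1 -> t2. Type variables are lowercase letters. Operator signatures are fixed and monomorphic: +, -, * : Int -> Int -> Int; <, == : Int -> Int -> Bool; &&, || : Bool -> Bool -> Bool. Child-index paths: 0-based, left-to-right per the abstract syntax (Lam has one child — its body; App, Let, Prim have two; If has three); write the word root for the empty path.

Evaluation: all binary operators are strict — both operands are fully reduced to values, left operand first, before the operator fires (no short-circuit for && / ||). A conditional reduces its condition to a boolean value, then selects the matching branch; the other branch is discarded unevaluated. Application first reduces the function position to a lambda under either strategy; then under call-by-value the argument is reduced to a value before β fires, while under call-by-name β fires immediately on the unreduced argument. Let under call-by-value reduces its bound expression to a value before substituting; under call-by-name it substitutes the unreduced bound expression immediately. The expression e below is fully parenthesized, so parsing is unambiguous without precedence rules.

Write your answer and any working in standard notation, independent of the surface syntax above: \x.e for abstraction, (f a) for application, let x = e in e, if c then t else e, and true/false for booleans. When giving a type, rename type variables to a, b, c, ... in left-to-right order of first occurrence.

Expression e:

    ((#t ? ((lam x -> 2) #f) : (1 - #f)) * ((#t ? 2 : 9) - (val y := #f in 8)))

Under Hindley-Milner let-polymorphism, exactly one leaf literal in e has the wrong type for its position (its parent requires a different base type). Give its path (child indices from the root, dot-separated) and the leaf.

Trace:
  unify Bool ~ Bool
\x._ : a -> Int
  unify a -> Int ~ Bool -> b
  unify a ~ Bool
  unify Int ~ b
_ _ : Int
  unify Int ~ Int
  unify Bool ~ Int
  FAIL: mismatch Bool ~ Int

Answer: 0.2.1 : false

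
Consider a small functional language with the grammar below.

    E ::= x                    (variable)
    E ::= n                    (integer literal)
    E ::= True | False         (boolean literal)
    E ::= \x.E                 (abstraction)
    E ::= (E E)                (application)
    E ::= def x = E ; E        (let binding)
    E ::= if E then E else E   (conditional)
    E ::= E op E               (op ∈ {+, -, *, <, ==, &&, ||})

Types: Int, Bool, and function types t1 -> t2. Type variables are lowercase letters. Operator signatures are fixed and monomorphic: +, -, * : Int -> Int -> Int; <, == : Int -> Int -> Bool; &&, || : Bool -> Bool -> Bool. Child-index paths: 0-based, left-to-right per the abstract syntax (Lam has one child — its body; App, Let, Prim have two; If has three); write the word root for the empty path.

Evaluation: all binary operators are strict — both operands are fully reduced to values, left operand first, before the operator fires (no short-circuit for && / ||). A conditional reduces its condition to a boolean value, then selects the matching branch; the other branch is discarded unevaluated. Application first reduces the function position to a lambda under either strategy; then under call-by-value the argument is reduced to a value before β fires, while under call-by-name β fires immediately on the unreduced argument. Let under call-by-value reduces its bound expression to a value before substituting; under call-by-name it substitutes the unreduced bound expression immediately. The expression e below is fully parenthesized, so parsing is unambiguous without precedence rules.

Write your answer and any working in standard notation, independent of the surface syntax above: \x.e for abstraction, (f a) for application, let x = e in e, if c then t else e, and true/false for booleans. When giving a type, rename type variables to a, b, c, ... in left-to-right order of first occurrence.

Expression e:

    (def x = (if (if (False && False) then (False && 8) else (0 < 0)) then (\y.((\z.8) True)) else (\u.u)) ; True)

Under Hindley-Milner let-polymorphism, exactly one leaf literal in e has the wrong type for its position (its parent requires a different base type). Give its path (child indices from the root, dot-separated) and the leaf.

Answer: 0.0.1.1 : 8

Trace:
  unify Bool ~ Bool
  unify Bool ~ Bool
  unify Bool ~ Bool
  unify Bool ~ Bool
  unify Int ~ Bool
  FAIL: mismatch Int ~ Bool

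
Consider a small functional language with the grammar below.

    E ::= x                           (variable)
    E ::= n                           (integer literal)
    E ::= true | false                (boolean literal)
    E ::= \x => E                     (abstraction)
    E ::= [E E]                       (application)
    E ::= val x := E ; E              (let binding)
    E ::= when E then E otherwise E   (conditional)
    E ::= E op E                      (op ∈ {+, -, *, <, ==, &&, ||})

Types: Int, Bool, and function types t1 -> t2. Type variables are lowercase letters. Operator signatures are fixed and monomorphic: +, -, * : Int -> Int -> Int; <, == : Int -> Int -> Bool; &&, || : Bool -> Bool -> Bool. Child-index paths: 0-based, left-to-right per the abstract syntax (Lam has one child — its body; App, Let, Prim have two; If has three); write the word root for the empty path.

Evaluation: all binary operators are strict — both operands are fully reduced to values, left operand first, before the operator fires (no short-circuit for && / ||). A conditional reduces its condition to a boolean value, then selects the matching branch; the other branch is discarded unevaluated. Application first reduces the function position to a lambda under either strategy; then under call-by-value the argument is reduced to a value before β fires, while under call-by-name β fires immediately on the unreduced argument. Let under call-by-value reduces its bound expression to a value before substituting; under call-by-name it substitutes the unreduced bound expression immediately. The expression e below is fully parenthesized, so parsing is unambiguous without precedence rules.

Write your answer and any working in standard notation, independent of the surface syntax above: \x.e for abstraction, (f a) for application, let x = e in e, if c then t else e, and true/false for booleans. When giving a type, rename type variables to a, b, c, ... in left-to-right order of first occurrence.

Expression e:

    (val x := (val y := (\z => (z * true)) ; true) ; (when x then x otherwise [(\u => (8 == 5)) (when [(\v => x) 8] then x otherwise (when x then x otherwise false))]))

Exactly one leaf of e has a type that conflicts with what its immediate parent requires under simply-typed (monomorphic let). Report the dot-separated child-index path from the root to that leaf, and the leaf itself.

Answer: 0.0.0.1 : true

Derivation:
z : a
  unify a ~ Int
  unify Bool ~ Int
  FAIL: mismatch Bool ~ Int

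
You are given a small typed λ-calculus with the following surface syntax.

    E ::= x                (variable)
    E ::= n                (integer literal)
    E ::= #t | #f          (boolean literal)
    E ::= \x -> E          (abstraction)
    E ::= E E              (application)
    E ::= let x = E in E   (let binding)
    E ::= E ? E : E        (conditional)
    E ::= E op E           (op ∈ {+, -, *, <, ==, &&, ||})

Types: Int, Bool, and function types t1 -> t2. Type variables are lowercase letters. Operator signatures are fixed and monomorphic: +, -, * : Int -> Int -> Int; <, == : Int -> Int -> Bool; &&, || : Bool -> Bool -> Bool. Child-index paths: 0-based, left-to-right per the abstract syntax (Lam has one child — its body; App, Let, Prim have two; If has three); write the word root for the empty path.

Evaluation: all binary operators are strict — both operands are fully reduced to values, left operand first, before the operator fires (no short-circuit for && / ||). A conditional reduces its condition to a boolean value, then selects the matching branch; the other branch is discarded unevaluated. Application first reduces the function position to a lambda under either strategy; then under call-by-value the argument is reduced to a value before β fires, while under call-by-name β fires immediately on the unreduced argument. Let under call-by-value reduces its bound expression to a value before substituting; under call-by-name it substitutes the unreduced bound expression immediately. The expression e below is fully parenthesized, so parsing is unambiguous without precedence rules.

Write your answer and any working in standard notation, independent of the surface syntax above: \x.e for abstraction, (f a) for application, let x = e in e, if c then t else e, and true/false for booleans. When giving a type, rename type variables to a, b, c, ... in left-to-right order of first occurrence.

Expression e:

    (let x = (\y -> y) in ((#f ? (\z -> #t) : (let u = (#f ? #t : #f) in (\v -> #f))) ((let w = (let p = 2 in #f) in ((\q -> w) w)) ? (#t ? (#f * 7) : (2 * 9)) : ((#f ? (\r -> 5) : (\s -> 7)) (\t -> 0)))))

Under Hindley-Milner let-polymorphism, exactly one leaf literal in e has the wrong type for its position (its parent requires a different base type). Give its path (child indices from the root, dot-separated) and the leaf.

Working:
y : a
\y._ : a -> a
let x : forall. a -> a
  unify Bool ~ Bool
\z._ : b -> Bool
  unify Bool ~ Bool
  unify Bool ~ Bool
let u : Bool
\v._ : c -> Bool
  unify b -> Bool ~ c -> Bool
  unify b ~ c
  unify Bool ~ Bool
let p : Int
let w : Bool
w : Bool
\q._ : d -> Bool
w : Bool
  unify d -> Bool ~ Bool -> e
  unify d ~ Bool
  unify Bool ~ e
_ _ : Bool
  unify Bool ~ Bool
  unify Bool ~ Bool
  unify Bool ~ Int
  FAIL: mismatch Bool ~ Int

Answer: 1.1.1.1.0 : false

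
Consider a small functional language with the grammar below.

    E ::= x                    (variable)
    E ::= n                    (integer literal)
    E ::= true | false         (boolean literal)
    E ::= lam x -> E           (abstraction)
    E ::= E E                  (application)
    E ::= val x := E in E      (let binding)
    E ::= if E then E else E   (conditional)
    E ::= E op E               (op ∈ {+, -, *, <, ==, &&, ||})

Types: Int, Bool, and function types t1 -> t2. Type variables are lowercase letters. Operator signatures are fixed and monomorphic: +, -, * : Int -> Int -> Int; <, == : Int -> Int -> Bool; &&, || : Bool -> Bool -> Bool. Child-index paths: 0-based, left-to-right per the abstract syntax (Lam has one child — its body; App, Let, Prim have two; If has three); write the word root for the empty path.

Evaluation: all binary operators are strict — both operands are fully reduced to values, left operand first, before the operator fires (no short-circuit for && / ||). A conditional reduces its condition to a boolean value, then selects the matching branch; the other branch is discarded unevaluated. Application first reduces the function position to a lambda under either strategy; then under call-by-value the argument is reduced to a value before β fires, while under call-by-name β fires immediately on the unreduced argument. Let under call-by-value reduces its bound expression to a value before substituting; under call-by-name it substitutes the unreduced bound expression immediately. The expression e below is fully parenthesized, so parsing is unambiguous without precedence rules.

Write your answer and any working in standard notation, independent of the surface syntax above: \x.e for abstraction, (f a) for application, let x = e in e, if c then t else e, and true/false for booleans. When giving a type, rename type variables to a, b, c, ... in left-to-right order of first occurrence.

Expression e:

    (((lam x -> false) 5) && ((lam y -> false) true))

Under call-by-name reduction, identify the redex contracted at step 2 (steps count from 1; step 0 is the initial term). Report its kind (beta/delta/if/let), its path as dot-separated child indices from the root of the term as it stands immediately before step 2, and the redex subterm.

Answer: beta at 1 : ((\y.false) true)

Derivation:
step 0: (((\x.false) 5) && ((\y.false) true))
step 1: [beta@0] (false && ((\y.false) true))
step 2: [beta@1] (false && false)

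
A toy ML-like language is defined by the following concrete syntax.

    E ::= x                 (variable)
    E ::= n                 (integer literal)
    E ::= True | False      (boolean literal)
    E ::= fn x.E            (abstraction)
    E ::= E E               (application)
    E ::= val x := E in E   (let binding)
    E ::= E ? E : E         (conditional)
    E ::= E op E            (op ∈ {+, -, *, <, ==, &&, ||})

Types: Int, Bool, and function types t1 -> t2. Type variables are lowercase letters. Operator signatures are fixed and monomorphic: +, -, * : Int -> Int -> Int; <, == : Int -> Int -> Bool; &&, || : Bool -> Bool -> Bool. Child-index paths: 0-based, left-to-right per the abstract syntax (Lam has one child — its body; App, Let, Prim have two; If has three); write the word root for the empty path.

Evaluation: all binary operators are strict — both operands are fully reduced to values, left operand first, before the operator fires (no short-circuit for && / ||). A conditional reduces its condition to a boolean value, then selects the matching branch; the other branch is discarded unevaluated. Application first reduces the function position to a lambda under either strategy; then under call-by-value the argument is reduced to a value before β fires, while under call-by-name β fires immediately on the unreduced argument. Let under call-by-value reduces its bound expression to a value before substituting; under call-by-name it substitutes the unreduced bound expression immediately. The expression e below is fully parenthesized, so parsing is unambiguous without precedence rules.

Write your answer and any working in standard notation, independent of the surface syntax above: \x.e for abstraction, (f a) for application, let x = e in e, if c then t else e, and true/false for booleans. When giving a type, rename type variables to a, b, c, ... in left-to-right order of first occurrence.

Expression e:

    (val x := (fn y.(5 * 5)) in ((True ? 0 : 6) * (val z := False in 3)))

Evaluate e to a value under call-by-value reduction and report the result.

Answer: 0

Derivation:
step 0: (let x = (\y.(5 * 5)) in ((if true then 0 else 6) * (let z = false in 3)))
step 1: [let@root] ((if true then 0 else 6) * (let z = false in 3))
step 2: [if@0] (0 * (let z = false in 3))
step 3: [let@1] (0 * 3)
step 4: [delta@root] 0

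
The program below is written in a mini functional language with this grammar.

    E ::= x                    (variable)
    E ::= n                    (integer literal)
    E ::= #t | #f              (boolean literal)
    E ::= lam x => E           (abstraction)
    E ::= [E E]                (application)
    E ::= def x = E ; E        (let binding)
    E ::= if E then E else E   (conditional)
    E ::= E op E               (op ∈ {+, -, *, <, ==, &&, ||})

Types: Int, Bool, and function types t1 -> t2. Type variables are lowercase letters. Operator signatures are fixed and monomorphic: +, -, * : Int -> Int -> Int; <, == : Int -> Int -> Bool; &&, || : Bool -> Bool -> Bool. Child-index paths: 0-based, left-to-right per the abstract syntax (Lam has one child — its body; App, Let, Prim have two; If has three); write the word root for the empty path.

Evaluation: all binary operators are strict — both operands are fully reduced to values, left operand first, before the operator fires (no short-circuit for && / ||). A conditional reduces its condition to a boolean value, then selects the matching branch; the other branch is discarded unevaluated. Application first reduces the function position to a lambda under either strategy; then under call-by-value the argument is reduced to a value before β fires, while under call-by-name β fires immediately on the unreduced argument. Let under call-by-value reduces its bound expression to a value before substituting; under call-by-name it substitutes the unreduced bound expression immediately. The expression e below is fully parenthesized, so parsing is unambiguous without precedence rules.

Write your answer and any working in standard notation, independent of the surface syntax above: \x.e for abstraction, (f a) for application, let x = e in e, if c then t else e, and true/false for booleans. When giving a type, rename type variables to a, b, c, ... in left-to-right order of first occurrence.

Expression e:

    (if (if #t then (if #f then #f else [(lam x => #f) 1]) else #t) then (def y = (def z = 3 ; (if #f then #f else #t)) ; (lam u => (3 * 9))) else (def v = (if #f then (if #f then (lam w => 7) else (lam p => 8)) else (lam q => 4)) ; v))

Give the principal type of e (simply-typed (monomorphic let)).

Derivation:
  unify Bool ~ Bool
  unify Bool ~ Bool
\x._ : a -> Bool
  unify a -> Bool ~ Int -> b
  unify a ~ Int
  unify Bool ~ b
_ _ : Bool
  unify Bool ~ Bool
  unify Bool ~ Bool
  unify Bool ~ Bool
let z : Int
  unify Bool ~ Bool
  unify Bool ~ Bool
let y : Bool
  unify Int ~ Int
  unify Int ~ Int
\u._ : c -> Int
  unify Bool ~ Bool
  unify Bool ~ Bool
\w._ : d -> Int
\p._ : e -> Int
  unify d -> Int ~ e -> Int
  unify d ~ e
  unify Int ~ Int
\q._ : f -> Int
  unify e -> Int ~ f -> Int
  unify e ~ f
  unify Int ~ Int
let v : f -> Int
v : f -> Int
  unify c -> Int ~ f -> Int
  unify c ~ f
  unify Int ~ Int

Answer: a -> Int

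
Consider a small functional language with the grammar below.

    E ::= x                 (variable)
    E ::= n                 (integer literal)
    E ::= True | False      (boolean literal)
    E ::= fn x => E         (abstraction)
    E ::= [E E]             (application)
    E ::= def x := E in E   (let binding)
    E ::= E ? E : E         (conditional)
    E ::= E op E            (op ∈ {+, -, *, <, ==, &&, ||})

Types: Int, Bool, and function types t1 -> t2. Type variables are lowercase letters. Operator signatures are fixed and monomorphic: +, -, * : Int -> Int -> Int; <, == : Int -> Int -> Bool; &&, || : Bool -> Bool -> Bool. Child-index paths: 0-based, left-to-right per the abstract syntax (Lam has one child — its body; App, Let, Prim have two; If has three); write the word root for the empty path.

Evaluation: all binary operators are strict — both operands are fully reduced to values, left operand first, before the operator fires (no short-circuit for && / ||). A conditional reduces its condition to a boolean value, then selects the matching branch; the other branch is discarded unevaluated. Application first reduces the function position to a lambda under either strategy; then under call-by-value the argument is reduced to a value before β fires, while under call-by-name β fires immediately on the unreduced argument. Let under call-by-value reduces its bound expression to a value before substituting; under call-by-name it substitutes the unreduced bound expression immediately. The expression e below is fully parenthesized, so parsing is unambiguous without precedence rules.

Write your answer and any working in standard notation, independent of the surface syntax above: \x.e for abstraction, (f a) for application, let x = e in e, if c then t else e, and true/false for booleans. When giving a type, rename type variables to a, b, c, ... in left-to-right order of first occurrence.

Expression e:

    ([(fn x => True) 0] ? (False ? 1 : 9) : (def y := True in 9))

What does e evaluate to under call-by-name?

Answer: 9

Derivation:
step 0: (if ((\x.true) 0) then (if false then 1 else 9) else (let y = true in 9))
step 1: [beta@0] (if true then (if false then 1 else 9) else (let y = true in 9))
step 2: [if@root] (if false then 1 else 9)
step 3: [if@root] 9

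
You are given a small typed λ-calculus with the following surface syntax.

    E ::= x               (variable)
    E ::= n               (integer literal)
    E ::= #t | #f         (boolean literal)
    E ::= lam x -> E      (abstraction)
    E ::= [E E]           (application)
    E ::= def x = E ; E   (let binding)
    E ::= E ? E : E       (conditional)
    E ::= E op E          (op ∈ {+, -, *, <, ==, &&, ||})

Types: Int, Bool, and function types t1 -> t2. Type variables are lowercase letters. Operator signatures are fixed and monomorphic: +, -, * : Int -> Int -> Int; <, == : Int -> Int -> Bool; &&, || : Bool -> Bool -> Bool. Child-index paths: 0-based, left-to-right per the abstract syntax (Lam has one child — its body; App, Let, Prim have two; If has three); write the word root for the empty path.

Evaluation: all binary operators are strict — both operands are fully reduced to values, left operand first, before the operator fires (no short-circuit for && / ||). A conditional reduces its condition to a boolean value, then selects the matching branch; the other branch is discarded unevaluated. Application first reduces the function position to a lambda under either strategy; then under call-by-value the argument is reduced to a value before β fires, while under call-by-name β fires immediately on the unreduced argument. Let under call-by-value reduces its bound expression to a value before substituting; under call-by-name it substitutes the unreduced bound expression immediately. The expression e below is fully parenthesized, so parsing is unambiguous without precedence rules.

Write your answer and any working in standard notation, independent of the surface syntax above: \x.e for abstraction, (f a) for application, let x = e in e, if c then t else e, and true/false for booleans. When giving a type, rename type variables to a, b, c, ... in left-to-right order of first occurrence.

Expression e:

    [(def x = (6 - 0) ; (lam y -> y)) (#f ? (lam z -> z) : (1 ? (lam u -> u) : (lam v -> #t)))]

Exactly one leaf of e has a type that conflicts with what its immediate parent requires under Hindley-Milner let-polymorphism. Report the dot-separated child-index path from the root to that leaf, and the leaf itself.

Answer: 1.2.0 : 1

Working:
  unify Int ~ Int
  unify Int ~ Int
let x : Int
y : a
\y._ : a -> a
  unify Bool ~ Bool
z : b
\z._ : b -> b
  unify Int ~ Bool
  FAIL: mismatch Int ~ Bool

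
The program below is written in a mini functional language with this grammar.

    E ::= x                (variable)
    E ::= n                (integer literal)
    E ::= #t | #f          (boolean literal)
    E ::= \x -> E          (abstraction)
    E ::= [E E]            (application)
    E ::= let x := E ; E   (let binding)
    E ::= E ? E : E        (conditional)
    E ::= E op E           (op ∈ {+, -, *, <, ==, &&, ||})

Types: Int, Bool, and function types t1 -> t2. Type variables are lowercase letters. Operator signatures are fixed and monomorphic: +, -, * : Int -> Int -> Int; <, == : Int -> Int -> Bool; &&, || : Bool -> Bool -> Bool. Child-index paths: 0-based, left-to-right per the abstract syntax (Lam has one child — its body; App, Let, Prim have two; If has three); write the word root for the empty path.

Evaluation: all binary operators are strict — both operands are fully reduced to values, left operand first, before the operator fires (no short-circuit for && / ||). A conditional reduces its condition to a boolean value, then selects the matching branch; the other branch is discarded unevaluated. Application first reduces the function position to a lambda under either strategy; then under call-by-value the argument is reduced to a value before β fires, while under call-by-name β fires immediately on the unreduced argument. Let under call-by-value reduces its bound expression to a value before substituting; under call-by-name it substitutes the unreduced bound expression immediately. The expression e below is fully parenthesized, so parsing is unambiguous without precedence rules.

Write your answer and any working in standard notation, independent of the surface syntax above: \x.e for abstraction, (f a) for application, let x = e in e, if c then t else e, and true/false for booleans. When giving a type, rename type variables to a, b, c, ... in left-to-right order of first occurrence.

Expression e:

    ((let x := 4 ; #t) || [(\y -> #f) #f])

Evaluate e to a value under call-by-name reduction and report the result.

Answer: true

Derivation:
step 0: ((let x = 4 in true) || ((\y.false) false))
step 1: [let@0] (true || ((\y.false) false))
step 2: [beta@1] (true || false)
step 3: [delta@root] true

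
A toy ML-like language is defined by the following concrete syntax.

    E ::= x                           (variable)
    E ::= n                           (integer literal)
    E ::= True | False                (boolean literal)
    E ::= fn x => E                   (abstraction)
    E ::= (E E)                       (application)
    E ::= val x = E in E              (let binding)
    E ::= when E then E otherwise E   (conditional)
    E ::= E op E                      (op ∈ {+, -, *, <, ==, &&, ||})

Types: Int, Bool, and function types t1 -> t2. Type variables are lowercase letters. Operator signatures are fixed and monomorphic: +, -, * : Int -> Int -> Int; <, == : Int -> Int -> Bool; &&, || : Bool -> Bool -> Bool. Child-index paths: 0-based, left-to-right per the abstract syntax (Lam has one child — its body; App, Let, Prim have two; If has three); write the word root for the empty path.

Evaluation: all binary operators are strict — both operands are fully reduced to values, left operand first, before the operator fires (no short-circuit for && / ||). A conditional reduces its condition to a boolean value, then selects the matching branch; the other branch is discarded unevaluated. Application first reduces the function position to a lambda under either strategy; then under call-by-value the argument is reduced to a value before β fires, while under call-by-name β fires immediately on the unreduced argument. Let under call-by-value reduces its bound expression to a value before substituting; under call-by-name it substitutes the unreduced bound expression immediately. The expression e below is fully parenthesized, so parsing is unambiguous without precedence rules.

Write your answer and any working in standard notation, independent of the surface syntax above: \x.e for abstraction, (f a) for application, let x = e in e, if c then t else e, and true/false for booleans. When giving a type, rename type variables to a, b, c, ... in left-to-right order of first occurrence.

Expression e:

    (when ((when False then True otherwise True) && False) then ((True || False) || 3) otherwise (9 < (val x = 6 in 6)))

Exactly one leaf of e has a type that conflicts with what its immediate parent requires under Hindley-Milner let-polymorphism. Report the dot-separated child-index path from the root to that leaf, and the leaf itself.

Trace:
  unify Bool ~ Bool
  unify Bool ~ Bool
  unify Bool ~ Bool
  unify Bool ~ Bool
  unify Bool ~ Bool
  unify Bool ~ Bool
  unify Bool ~ Bool
  unify Bool ~ Bool
  unify Int ~ Bool
  FAIL: mismatch Int ~ Bool

Answer: 1.1 : 3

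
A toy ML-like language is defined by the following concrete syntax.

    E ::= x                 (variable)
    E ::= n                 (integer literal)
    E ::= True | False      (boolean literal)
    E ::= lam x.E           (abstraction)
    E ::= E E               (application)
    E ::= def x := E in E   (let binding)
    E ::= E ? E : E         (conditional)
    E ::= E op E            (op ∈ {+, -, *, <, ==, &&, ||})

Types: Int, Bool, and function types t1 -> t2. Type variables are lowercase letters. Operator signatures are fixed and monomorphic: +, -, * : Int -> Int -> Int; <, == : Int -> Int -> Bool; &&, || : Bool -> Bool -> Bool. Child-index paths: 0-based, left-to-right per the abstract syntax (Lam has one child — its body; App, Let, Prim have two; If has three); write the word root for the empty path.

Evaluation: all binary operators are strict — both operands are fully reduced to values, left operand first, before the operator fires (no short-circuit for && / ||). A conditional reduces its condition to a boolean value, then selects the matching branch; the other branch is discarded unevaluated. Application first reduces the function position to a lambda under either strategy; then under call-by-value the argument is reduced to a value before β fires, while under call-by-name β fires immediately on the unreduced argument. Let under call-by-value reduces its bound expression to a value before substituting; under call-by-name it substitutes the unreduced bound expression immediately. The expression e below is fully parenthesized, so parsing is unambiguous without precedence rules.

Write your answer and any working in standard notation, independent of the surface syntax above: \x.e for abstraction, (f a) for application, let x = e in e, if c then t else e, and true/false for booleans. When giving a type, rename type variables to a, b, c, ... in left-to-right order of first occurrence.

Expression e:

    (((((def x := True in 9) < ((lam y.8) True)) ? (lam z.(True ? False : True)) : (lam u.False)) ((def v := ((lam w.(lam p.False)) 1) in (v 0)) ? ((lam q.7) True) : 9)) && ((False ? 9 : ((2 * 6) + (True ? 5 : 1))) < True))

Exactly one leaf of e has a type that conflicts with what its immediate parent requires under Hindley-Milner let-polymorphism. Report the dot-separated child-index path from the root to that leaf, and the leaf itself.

Trace:
let x : Bool
  unify Int ~ Int
\y._ : a -> Int
  unify a -> Int ~ Bool -> b
  unify a ~ Bool
  unify Int ~ b
_ _ : Int
  unify Int ~ Int
  unify Bool ~ Bool
  unify Bool ~ Bool
  unify Bool ~ Bool
\z._ : c -> Bool
\u._ : d -> Bool
  unify c -> Bool ~ d -> Bool
  unify c ~ d
  unify Bool ~ Bool
\p._ : f -> Bool
\w._ : e -> f -> Bool
  unify e -> f -> Bool ~ Int -> g
  unify e ~ Int
  unify f -> Bool ~ g
_ _ : f -> Bool
let v : forall. f -> Bool
v : h -> Bool
  unify h -> Bool ~ Int -> i
  unify h ~ Int
  unify Bool ~ i
_ _ : Bool
  unify Bool ~ Bool
\q._ : j -> Int
  unify j -> Int ~ Bool -> k
  unify j ~ Bool
  unify Int ~ k
_ _ : Int
  unify Int ~ Int
  unify d -> Bool ~ Int -> l
  unify d ~ Int
  unify Bool ~ l
_ _ : Bool
  unify Bool ~ Bool
  unify Bool ~ Bool
  unify Int ~ Int
  unify Int ~ Int
  unify Int ~ Int
  unify Bool ~ Bool
  unify Int ~ Int
  unify Int ~ Int
  unify Int ~ Int
  unify Int ~ Int
  unify Bool ~ Int
  FAIL: mismatch Bool ~ Int

Answer: 1.1 : true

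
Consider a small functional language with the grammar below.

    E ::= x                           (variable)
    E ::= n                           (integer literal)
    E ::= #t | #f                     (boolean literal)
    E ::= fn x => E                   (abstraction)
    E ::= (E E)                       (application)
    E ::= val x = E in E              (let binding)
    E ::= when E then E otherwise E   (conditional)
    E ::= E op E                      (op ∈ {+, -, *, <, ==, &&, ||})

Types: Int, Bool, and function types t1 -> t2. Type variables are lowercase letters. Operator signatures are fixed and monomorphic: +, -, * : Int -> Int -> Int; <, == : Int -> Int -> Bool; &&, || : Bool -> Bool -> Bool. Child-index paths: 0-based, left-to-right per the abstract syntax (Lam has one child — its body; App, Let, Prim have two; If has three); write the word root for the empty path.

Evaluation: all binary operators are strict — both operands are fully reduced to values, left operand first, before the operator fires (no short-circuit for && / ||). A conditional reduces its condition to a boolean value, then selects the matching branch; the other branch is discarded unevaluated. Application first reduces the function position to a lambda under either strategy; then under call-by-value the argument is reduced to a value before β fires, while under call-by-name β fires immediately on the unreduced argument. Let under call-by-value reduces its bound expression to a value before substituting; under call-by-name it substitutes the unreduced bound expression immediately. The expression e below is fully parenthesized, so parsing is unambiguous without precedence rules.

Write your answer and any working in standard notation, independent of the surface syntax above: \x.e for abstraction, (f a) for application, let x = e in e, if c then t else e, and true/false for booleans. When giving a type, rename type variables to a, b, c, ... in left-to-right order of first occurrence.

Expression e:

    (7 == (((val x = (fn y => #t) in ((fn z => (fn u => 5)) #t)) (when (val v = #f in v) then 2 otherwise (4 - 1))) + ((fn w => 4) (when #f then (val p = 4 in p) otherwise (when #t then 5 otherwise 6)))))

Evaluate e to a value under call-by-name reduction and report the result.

Trace:
step 0: (7 == (((let x = (\y.true) in ((\z.(\u.5)) true)) (if (let v = false in v) then 2 else (4 - 1))) + ((\w.4) (if false then (let p = 4 in p) else (if true then 5 else 6)))))
step 1: [let@1.0.0] (7 == ((((\z.(\u.5)) true) (if (let v = false in v) then 2 else (4 - 1))) + ((\w.4) (if false then (let p = 4 in p) else (if true then 5 else 6)))))
step 2: [beta@1.0.0] (7 == (((\u.5) (if (let v = false in v) then 2 else (4 - 1))) + ((\w.4) (if false then (let p = 4 in p) else (if true then 5 else 6)))))
step 3: [beta@1.0] (7 == (5 + ((\w.4) (if false then (let p = 4 in p) else (if true then 5 else 6)))))
step 4: [beta@1.1] (7 == (5 + 4))
step 5: [delta@1] (7 == 9)
step 6: [delta@root] false

Answer: false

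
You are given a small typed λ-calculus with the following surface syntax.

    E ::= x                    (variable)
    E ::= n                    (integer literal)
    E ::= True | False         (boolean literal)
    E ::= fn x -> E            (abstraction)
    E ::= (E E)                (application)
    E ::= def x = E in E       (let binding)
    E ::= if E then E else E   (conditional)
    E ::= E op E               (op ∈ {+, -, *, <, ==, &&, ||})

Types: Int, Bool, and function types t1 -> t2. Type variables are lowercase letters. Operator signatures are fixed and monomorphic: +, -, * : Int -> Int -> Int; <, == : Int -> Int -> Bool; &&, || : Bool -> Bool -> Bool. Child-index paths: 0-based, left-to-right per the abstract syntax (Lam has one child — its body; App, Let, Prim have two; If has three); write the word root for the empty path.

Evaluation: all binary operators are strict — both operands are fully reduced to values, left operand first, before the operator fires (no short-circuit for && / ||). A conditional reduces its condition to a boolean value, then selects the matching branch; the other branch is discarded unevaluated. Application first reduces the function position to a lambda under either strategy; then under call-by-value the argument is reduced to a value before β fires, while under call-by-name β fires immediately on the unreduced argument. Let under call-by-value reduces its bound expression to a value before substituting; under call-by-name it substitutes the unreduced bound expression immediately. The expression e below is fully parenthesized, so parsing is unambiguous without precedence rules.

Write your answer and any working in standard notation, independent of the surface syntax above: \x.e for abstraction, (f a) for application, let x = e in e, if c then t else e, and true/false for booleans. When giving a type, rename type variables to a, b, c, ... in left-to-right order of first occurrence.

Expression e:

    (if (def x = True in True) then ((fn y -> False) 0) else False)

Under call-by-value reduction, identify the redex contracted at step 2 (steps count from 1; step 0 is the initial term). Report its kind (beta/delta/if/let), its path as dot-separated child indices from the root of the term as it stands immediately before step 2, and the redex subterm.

Answer: if at root : (if true then ((\y.false) 0) else false)

Derivation:
step 0: (if (let x = true in true) then ((\y.false) 0) else false)
step 1: [let@0] (if true then ((\y.false) 0) else false)
step 2: [if@root] ((\y.false) 0)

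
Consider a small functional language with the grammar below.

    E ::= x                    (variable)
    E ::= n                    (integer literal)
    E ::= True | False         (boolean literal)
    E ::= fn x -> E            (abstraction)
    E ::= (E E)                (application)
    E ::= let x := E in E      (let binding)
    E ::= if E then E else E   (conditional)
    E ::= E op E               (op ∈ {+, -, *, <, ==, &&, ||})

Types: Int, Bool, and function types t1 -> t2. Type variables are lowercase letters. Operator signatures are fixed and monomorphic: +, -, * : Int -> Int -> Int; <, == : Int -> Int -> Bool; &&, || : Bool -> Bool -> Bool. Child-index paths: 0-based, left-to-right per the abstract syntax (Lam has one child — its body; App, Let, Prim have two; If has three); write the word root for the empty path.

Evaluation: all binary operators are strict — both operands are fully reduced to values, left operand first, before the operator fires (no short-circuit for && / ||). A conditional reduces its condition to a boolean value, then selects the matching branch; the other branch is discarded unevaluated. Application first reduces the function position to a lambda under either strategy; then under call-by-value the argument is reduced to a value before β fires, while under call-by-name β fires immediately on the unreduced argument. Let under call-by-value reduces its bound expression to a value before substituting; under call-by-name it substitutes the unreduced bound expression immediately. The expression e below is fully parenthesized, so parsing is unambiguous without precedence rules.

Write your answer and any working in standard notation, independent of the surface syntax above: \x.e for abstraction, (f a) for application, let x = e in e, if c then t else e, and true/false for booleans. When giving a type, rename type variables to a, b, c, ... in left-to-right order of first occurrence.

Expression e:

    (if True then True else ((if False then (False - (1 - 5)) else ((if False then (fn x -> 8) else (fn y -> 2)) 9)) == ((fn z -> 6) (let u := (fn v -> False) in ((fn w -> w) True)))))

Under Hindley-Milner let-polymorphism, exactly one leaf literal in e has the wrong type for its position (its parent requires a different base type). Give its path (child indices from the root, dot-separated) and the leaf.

Answer: 2.0.1.0 : false

Working:
  unify Bool ~ Bool
  unify Bool ~ Bool
  unify Bool ~ Int
  FAIL: mismatch Bool ~ Int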